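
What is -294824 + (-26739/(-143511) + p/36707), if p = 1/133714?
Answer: -69223295079621623613/234795467216926 ≈ -2.9482e+5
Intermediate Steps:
p = 1/133714 ≈ 7.4787e-6
-294824 + (-26739/(-143511) + p/36707) = -294824 + (-26739/(-143511) + (1/133714)/36707) = -294824 + (-26739*(-1/143511) + (1/133714)*(1/36707)) = -294824 + (8913/47837 + 1/4908239798) = -294824 + 43747141367411/234795467216926 = -69223295079621623613/234795467216926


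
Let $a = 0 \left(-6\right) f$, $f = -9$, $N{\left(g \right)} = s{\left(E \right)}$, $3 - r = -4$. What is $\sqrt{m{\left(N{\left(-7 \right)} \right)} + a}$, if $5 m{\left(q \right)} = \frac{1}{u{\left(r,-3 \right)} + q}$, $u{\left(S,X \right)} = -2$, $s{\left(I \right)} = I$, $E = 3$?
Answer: $\frac{\sqrt{5}}{5} \approx 0.44721$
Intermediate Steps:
$r = 7$ ($r = 3 - -4 = 3 + 4 = 7$)
$N{\left(g \right)} = 3$
$m{\left(q \right)} = \frac{1}{5 \left(-2 + q\right)}$
$a = 0$ ($a = 0 \left(-6\right) \left(-9\right) = 0 \left(-9\right) = 0$)
$\sqrt{m{\left(N{\left(-7 \right)} \right)} + a} = \sqrt{\frac{1}{5 \left(-2 + 3\right)} + 0} = \sqrt{\frac{1}{5 \cdot 1} + 0} = \sqrt{\frac{1}{5} \cdot 1 + 0} = \sqrt{\frac{1}{5} + 0} = \sqrt{\frac{1}{5}} = \frac{\sqrt{5}}{5}$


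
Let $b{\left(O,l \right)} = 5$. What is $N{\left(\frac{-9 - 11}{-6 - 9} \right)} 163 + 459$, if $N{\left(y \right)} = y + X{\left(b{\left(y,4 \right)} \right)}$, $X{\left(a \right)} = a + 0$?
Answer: $\frac{4474}{3} \approx 1491.3$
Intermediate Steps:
$X{\left(a \right)} = a$
$N{\left(y \right)} = 5 + y$ ($N{\left(y \right)} = y + 5 = 5 + y$)
$N{\left(\frac{-9 - 11}{-6 - 9} \right)} 163 + 459 = \left(5 + \frac{-9 - 11}{-6 - 9}\right) 163 + 459 = \left(5 - \frac{20}{-15}\right) 163 + 459 = \left(5 - - \frac{4}{3}\right) 163 + 459 = \left(5 + \frac{4}{3}\right) 163 + 459 = \frac{19}{3} \cdot 163 + 459 = \frac{3097}{3} + 459 = \frac{4474}{3}$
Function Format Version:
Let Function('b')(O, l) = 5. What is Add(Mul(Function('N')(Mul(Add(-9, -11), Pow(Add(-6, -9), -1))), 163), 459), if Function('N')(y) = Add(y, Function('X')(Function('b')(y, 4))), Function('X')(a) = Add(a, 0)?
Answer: Rational(4474, 3) ≈ 1491.3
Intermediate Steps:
Function('X')(a) = a
Function('N')(y) = Add(5, y) (Function('N')(y) = Add(y, 5) = Add(5, y))
Add(Mul(Function('N')(Mul(Add(-9, -11), Pow(Add(-6, -9), -1))), 163), 459) = Add(Mul(Add(5, Mul(Add(-9, -11), Pow(Add(-6, -9), -1))), 163), 459) = Add(Mul(Add(5, Mul(-20, Pow(-15, -1))), 163), 459) = Add(Mul(Add(5, Mul(-20, Rational(-1, 15))), 163), 459) = Add(Mul(Add(5, Rational(4, 3)), 163), 459) = Add(Mul(Rational(19, 3), 163), 459) = Add(Rational(3097, 3), 459) = Rational(4474, 3)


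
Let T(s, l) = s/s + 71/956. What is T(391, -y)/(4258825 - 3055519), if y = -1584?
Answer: 79/88489272 ≈ 8.9276e-7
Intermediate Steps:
T(s, l) = 1027/956 (T(s, l) = 1 + 71*(1/956) = 1 + 71/956 = 1027/956)
T(391, -y)/(4258825 - 3055519) = 1027/(956*(4258825 - 3055519)) = (1027/956)/1203306 = (1027/956)*(1/1203306) = 79/88489272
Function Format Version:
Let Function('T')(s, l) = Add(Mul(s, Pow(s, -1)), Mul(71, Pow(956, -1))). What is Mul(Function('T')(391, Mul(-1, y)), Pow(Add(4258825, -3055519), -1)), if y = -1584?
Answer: Rational(79, 88489272) ≈ 8.9276e-7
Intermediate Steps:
Function('T')(s, l) = Rational(1027, 956) (Function('T')(s, l) = Add(1, Mul(71, Rational(1, 956))) = Add(1, Rational(71, 956)) = Rational(1027, 956))
Mul(Function('T')(391, Mul(-1, y)), Pow(Add(4258825, -3055519), -1)) = Mul(Rational(1027, 956), Pow(Add(4258825, -3055519), -1)) = Mul(Rational(1027, 956), Pow(1203306, -1)) = Mul(Rational(1027, 956), Rational(1, 1203306)) = Rational(79, 88489272)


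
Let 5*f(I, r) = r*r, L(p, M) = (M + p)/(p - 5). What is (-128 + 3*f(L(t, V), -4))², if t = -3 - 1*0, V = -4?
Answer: 350464/25 ≈ 14019.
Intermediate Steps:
t = -3 (t = -3 + 0 = -3)
L(p, M) = (M + p)/(-5 + p)
f(I, r) = r²/5 (f(I, r) = (r*r)/5 = r²/5)
(-128 + 3*f(L(t, V), -4))² = (-128 + 3*((⅕)*(-4)²))² = (-128 + 3*((⅕)*16))² = (-128 + 3*(16/5))² = (-128 + 48/5)² = (-592/5)² = 350464/25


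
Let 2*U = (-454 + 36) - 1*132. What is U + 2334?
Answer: 2059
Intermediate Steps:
U = -275 (U = ((-454 + 36) - 1*132)/2 = (-418 - 132)/2 = (½)*(-550) = -275)
U + 2334 = -275 + 2334 = 2059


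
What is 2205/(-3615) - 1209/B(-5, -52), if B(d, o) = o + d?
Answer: 94330/4579 ≈ 20.601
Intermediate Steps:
B(d, o) = d + o
2205/(-3615) - 1209/B(-5, -52) = 2205/(-3615) - 1209/(-5 - 52) = 2205*(-1/3615) - 1209/(-57) = -147/241 - 1209*(-1/57) = -147/241 + 403/19 = 94330/4579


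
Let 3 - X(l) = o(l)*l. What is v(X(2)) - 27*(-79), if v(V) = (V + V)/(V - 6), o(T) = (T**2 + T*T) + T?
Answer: 49093/23 ≈ 2134.5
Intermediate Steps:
o(T) = T + 2*T**2 (o(T) = (T**2 + T**2) + T = 2*T**2 + T = T + 2*T**2)
X(l) = 3 - l**2*(1 + 2*l) (X(l) = 3 - l*(1 + 2*l)*l = 3 - l**2*(1 + 2*l))
v(V) = 2*V/(-6 + V) (v(V) = (2*V)/(-6 + V) = 2*V/(-6 + V))
v(X(2)) - 27*(-79) = 2*(3 - 1*2**2 - 2*2**3)/(-6 + (3 - 1*2**2 - 2*2**3)) - 27*(-79) = 2*(3 - 1*4 - 2*8)/(-6 + (3 - 1*4 - 2*8)) + 2133 = 2*(3 - 4 - 16)/(-6 + (3 - 4 - 16)) + 2133 = 2*(-17)/(-6 - 17) + 2133 = 2*(-17)/(-23) + 2133 = 2*(-17)*(-1/23) + 2133 = 34/23 + 2133 = 49093/23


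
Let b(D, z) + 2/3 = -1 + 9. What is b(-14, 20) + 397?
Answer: 1213/3 ≈ 404.33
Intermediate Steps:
b(D, z) = 22/3 (b(D, z) = -⅔ + (-1 + 9) = -⅔ + 8 = 22/3)
b(-14, 20) + 397 = 22/3 + 397 = 1213/3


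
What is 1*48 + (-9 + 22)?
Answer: 61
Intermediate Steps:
1*48 + (-9 + 22) = 48 + 13 = 61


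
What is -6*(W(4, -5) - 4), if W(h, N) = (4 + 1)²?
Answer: -126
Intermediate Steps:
W(h, N) = 25 (W(h, N) = 5² = 25)
-6*(W(4, -5) - 4) = -6*(25 - 4) = -6*21 = -126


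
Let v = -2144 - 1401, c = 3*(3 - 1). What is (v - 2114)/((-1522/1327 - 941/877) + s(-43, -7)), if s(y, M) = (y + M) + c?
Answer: 6585825361/53789777 ≈ 122.44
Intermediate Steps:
c = 6 (c = 3*2 = 6)
s(y, M) = 6 + M + y (s(y, M) = (y + M) + 6 = (M + y) + 6 = 6 + M + y)
v = -3545
(v - 2114)/((-1522/1327 - 941/877) + s(-43, -7)) = (-3545 - 2114)/((-1522/1327 - 941/877) + (6 - 7 - 43)) = -5659/((-1522*1/1327 - 941*1/877) - 44) = -5659/((-1522/1327 - 941/877) - 44) = -5659/(-2583501/1163779 - 44) = -5659/(-53789777/1163779) = -5659*(-1163779/53789777) = 6585825361/53789777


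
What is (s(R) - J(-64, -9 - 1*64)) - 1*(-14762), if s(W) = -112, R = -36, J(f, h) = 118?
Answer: 14532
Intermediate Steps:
(s(R) - J(-64, -9 - 1*64)) - 1*(-14762) = (-112 - 1*118) - 1*(-14762) = (-112 - 118) + 14762 = -230 + 14762 = 14532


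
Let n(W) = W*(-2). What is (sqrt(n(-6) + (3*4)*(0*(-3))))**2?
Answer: 12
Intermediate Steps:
n(W) = -2*W
(sqrt(n(-6) + (3*4)*(0*(-3))))**2 = (sqrt(-2*(-6) + (3*4)*(0*(-3))))**2 = (sqrt(12 + 12*0))**2 = (sqrt(12 + 0))**2 = (sqrt(12))**2 = (2*sqrt(3))**2 = 12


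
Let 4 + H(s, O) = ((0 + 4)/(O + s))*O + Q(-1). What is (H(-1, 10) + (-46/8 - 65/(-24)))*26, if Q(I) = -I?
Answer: -1495/36 ≈ -41.528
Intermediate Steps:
H(s, O) = -3 + 4*O/(O + s) (H(s, O) = -4 + (((0 + 4)/(O + s))*O - 1*(-1)) = -4 + ((4/(O + s))*O + 1) = -4 + (4*O/(O + s) + 1) = -4 + (1 + 4*O/(O + s)) = -3 + 4*O/(O + s))
(H(-1, 10) + (-46/8 - 65/(-24)))*26 = ((10 - 3*(-1))/(10 - 1) + (-46/8 - 65/(-24)))*26 = ((10 + 3)/9 + (-46*1/8 - 65*(-1/24)))*26 = ((1/9)*13 + (-23/4 + 65/24))*26 = (13/9 - 73/24)*26 = -115/72*26 = -1495/36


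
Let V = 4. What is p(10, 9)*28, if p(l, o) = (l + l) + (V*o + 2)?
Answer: 1624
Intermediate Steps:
p(l, o) = 2 + 2*l + 4*o (p(l, o) = (l + l) + (4*o + 2) = 2*l + (2 + 4*o) = 2 + 2*l + 4*o)
p(10, 9)*28 = (2 + 2*10 + 4*9)*28 = (2 + 20 + 36)*28 = 58*28 = 1624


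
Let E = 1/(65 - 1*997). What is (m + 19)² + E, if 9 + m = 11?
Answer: 411011/932 ≈ 441.00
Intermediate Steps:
m = 2 (m = -9 + 11 = 2)
E = -1/932 (E = 1/(65 - 997) = 1/(-932) = -1/932 ≈ -0.0010730)
(m + 19)² + E = (2 + 19)² - 1/932 = 21² - 1/932 = 441 - 1/932 = 411011/932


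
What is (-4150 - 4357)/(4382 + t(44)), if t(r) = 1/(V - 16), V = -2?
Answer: -153126/78875 ≈ -1.9414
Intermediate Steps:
t(r) = -1/18 (t(r) = 1/(-2 - 16) = 1/(-18) = -1/18)
(-4150 - 4357)/(4382 + t(44)) = (-4150 - 4357)/(4382 - 1/18) = -8507/78875/18 = -8507*18/78875 = -153126/78875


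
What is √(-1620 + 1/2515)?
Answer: I*√10246861985/2515 ≈ 40.249*I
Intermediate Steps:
√(-1620 + 1/2515) = √(-4074299/2515) = I*√10246861985/2515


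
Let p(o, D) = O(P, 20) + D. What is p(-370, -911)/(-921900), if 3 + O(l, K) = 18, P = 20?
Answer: 32/32925 ≈ 0.00097191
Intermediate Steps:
O(l, K) = 15 (O(l, K) = -3 + 18 = 15)
p(o, D) = 15 + D
p(-370, -911)/(-921900) = (15 - 911)/(-921900) = -896*(-1/921900) = 32/32925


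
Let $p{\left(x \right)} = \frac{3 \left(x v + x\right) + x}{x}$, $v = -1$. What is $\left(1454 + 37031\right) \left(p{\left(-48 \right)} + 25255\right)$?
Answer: $971977160$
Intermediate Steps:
$p{\left(x \right)} = 1$ ($p{\left(x \right)} = \frac{3 \left(x \left(-1\right) + x\right) + x}{x} = \frac{3 \left(- x + x\right) + x}{x} = \frac{3 \cdot 0 + x}{x} = \frac{0 + x}{x} = \frac{x}{x} = 1$)
$\left(1454 + 37031\right) \left(p{\left(-48 \right)} + 25255\right) = \left(1454 + 37031\right) \left(1 + 25255\right) = 38485 \cdot 25256 = 971977160$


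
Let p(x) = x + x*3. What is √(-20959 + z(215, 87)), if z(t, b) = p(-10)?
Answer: I*√20999 ≈ 144.91*I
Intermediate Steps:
p(x) = 4*x (p(x) = x + 3*x = 4*x)
z(t, b) = -40 (z(t, b) = 4*(-10) = -40)
√(-20959 + z(215, 87)) = √(-20959 - 40) = √(-20999) = I*√20999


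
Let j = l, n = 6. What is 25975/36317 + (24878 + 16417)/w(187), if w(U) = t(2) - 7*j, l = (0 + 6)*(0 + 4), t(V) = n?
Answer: -498500855/1961118 ≈ -254.19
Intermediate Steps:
t(V) = 6
l = 24 (l = 6*4 = 24)
j = 24
w(U) = -162 (w(U) = 6 - 7*24 = 6 - 168 = -162)
25975/36317 + (24878 + 16417)/w(187) = 25975/36317 + (24878 + 16417)/(-162) = 25975*(1/36317) + 41295*(-1/162) = 25975/36317 - 13765/54 = -498500855/1961118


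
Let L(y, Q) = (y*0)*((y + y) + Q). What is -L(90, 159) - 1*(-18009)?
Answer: 18009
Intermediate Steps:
L(y, Q) = 0 (L(y, Q) = 0*(2*y + Q) = 0*(Q + 2*y) = 0)
-L(90, 159) - 1*(-18009) = -1*0 - 1*(-18009) = 0 + 18009 = 18009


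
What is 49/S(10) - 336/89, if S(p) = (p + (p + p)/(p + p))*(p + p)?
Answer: -69559/19580 ≈ -3.5526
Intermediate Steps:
S(p) = 2*p*(1 + p) (S(p) = (p + (2*p)/((2*p)))*(2*p) = (p + (2*p)*(1/(2*p)))*(2*p) = (p + 1)*(2*p) = (1 + p)*(2*p) = 2*p*(1 + p))
49/S(10) - 336/89 = 49/((2*10*(1 + 10))) - 336/89 = 49/((2*10*11)) - 336*1/89 = 49/220 - 336/89 = -69559/19580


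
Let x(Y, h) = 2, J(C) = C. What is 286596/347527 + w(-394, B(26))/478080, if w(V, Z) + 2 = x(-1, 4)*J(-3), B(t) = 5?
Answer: 17126629433/20768213520 ≈ 0.82466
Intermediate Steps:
w(V, Z) = -8 (w(V, Z) = -2 + 2*(-3) = -2 - 6 = -8)
286596/347527 + w(-394, B(26))/478080 = 286596/347527 - 8/478080 = 286596*(1/347527) - 8*1/478080 = 286596/347527 - 1/59760 = 17126629433/20768213520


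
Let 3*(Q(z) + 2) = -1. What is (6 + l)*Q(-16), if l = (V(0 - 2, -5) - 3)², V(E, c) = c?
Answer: -490/3 ≈ -163.33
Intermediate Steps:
Q(z) = -7/3 (Q(z) = -2 + (⅓)*(-1) = -2 - ⅓ = -7/3)
l = 64 (l = (-5 - 3)² = (-8)² = 64)
(6 + l)*Q(-16) = (6 + 64)*(-7/3) = 70*(-7/3) = -490/3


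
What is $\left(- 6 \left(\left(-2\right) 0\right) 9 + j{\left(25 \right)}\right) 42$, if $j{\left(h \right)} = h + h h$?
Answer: $27300$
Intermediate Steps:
$j{\left(h \right)} = h + h^{2}$
$\left(- 6 \left(\left(-2\right) 0\right) 9 + j{\left(25 \right)}\right) 42 = \left(- 6 \left(\left(-2\right) 0\right) 9 + 25 \left(1 + 25\right)\right) 42 = \left(\left(-6\right) 0 \cdot 9 + 25 \cdot 26\right) 42 = \left(0 \cdot 9 + 650\right) 42 = \left(0 + 650\right) 42 = 650 \cdot 42 = 27300$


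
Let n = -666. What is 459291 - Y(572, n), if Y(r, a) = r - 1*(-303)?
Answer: 458416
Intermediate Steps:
Y(r, a) = 303 + r (Y(r, a) = r + 303 = 303 + r)
459291 - Y(572, n) = 459291 - (303 + 572) = 459291 - 1*875 = 459291 - 875 = 458416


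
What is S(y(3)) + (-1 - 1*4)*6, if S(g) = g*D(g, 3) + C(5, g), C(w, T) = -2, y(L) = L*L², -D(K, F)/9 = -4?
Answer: 940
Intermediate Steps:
D(K, F) = 36 (D(K, F) = -9*(-4) = 36)
y(L) = L³
S(g) = -2 + 36*g (S(g) = g*36 - 2 = 36*g - 2 = -2 + 36*g)
S(y(3)) + (-1 - 1*4)*6 = (-2 + 36*3³) + (-1 - 1*4)*6 = (-2 + 36*27) + (-1 - 4)*6 = (-2 + 972) - 5*6 = 970 - 30 = 940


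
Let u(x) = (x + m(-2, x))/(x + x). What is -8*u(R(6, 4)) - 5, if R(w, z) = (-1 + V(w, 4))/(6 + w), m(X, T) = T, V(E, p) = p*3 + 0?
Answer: -13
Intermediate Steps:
V(E, p) = 3*p (V(E, p) = 3*p + 0 = 3*p)
R(w, z) = 11/(6 + w) (R(w, z) = (-1 + 3*4)/(6 + w) = (-1 + 12)/(6 + w) = 11/(6 + w))
u(x) = 1 (u(x) = (x + x)/(x + x) = (2*x)/((2*x)) = (2*x)*(1/(2*x)) = 1)
-8*u(R(6, 4)) - 5 = -8*1 - 5 = -8 - 5 = -13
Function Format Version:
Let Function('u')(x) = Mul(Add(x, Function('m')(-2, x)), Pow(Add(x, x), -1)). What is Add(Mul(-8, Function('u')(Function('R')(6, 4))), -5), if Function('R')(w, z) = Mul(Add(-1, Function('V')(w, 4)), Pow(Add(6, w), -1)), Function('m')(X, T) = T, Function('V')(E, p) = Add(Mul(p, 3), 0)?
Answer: -13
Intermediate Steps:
Function('V')(E, p) = Mul(3, p) (Function('V')(E, p) = Add(Mul(3, p), 0) = Mul(3, p))
Function('R')(w, z) = Mul(11, Pow(Add(6, w), -1)) (Function('R')(w, z) = Mul(Add(-1, Mul(3, 4)), Pow(Add(6, w), -1)) = Mul(Add(-1, 12), Pow(Add(6, w), -1)) = Mul(11, Pow(Add(6, w), -1)))
Function('u')(x) = 1 (Function('u')(x) = Mul(Add(x, x), Pow(Add(x, x), -1)) = Mul(Mul(2, x), Pow(Mul(2, x), -1)) = Mul(Mul(2, x), Mul(Rational(1, 2), Pow(x, -1))) = 1)
Add(Mul(-8, Function('u')(Function('R')(6, 4))), -5) = Add(Mul(-8, 1), -5) = Add(-8, -5) = -13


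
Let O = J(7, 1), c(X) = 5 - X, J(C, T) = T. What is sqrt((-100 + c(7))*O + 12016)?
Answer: sqrt(11914) ≈ 109.15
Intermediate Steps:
O = 1
sqrt((-100 + c(7))*O + 12016) = sqrt((-100 + (5 - 1*7))*1 + 12016) = sqrt((-100 + (5 - 7))*1 + 12016) = sqrt((-100 - 2)*1 + 12016) = sqrt(-102*1 + 12016) = sqrt(-102 + 12016) = sqrt(11914)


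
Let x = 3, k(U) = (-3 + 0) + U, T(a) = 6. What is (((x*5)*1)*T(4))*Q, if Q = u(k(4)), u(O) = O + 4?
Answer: 450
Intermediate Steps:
k(U) = -3 + U
u(O) = 4 + O
Q = 5 (Q = 4 + (-3 + 4) = 4 + 1 = 5)
(((x*5)*1)*T(4))*Q = (((3*5)*1)*6)*5 = ((15*1)*6)*5 = (15*6)*5 = 90*5 = 450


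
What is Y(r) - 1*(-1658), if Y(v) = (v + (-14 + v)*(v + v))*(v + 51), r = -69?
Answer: -203272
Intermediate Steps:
Y(v) = (51 + v)*(v + 2*v*(-14 + v)) (Y(v) = (v + (-14 + v)*(2*v))*(51 + v) = (v + 2*v*(-14 + v))*(51 + v) = (51 + v)*(v + 2*v*(-14 + v)))
Y(r) - 1*(-1658) = -69*(-1377 + 2*(-69)**2 + 75*(-69)) - 1*(-1658) = -69*(-1377 + 2*4761 - 5175) + 1658 = -69*(-1377 + 9522 - 5175) + 1658 = -69*2970 + 1658 = -204930 + 1658 = -203272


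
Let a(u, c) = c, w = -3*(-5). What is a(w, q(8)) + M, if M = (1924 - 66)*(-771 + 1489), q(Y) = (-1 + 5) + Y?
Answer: 1334056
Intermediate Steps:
w = 15
q(Y) = 4 + Y
M = 1334044 (M = 1858*718 = 1334044)
a(w, q(8)) + M = (4 + 8) + 1334044 = 12 + 1334044 = 1334056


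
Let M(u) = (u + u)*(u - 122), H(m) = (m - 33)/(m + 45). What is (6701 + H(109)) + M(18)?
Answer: 227727/77 ≈ 2957.5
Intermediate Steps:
H(m) = (-33 + m)/(45 + m)
M(u) = 2*u*(-122 + u) (M(u) = (2*u)*(-122 + u) = 2*u*(-122 + u))
(6701 + H(109)) + M(18) = (6701 + (-33 + 109)/(45 + 109)) + 2*18*(-122 + 18) = (6701 + 76/154) + 2*18*(-104) = (6701 + (1/154)*76) - 3744 = (6701 + 38/77) - 3744 = 516015/77 - 3744 = 227727/77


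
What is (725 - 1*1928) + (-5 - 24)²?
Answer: -362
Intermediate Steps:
(725 - 1*1928) + (-5 - 24)² = (725 - 1928) + (-29)² = -1203 + 841 = -362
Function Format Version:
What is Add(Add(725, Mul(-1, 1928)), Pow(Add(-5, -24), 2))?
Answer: -362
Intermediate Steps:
Add(Add(725, Mul(-1, 1928)), Pow(Add(-5, -24), 2)) = Add(Add(725, -1928), Pow(-29, 2)) = Add(-1203, 841) = -362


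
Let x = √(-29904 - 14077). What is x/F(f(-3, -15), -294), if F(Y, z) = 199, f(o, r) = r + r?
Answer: I*√43981/199 ≈ 1.0539*I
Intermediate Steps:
f(o, r) = 2*r
x = I*√43981 (x = √(-43981) = I*√43981 ≈ 209.72*I)
x/F(f(-3, -15), -294) = (I*√43981)/199 = (I*√43981)*(1/199) = I*√43981/199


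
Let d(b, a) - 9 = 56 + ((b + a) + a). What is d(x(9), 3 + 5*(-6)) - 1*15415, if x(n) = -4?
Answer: -15408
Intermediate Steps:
d(b, a) = 65 + b + 2*a (d(b, a) = 9 + (56 + ((b + a) + a)) = 9 + (56 + ((a + b) + a)) = 9 + (56 + (b + 2*a)) = 9 + (56 + b + 2*a) = 65 + b + 2*a)
d(x(9), 3 + 5*(-6)) - 1*15415 = (65 - 4 + 2*(3 + 5*(-6))) - 1*15415 = (65 - 4 + 2*(3 - 30)) - 15415 = (65 - 4 + 2*(-27)) - 15415 = (65 - 4 - 54) - 15415 = 7 - 15415 = -15408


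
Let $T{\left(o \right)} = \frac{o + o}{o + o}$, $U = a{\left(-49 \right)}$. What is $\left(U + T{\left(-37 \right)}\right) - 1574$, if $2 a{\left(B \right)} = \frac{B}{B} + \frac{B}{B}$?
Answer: $-1572$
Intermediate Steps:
$a{\left(B \right)} = 1$ ($a{\left(B \right)} = \frac{\frac{B}{B} + \frac{B}{B}}{2} = \frac{1 + 1}{2} = \frac{1}{2} \cdot 2 = 1$)
$U = 1$
$T{\left(o \right)} = 1$ ($T{\left(o \right)} = \frac{2 o}{2 o} = 2 o \frac{1}{2 o} = 1$)
$\left(U + T{\left(-37 \right)}\right) - 1574 = \left(1 + 1\right) - 1574 = 2 - 1574 = -1572$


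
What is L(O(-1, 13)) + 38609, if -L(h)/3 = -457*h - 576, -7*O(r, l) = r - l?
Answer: 43079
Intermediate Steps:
O(r, l) = -r/7 + l/7 (O(r, l) = -(r - l)/7 = -r/7 + l/7)
L(h) = 1728 + 1371*h (L(h) = -3*(-457*h - 576) = -3*(-576 - 457*h) = 1728 + 1371*h)
L(O(-1, 13)) + 38609 = (1728 + 1371*(-⅐*(-1) + (⅐)*13)) + 38609 = (1728 + 1371*(⅐ + 13/7)) + 38609 = (1728 + 1371*2) + 38609 = (1728 + 2742) + 38609 = 4470 + 38609 = 43079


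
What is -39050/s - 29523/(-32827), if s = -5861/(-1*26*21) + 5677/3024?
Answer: -709566104091/229230941 ≈ -3095.4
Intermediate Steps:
s = 495793/39312 (s = -5861/((-26*21)) + 5677*(1/3024) = -5861/(-546) + 811/432 = -5861*(-1/546) + 811/432 = 5861/546 + 811/432 = 495793/39312 ≈ 12.612)
-39050/s - 29523/(-32827) = -39050/495793/39312 - 29523/(-32827) = -39050*39312/495793 - 29523*(-1/32827) = -21621600/6983 + 29523/32827 = -709566104091/229230941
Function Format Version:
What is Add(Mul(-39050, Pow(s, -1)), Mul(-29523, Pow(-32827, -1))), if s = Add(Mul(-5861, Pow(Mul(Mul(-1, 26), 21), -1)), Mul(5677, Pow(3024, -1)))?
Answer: Rational(-709566104091, 229230941) ≈ -3095.4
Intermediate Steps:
s = Rational(495793, 39312) (s = Add(Mul(-5861, Pow(Mul(-26, 21), -1)), Mul(5677, Rational(1, 3024))) = Add(Mul(-5861, Pow(-546, -1)), Rational(811, 432)) = Add(Mul(-5861, Rational(-1, 546)), Rational(811, 432)) = Add(Rational(5861, 546), Rational(811, 432)) = Rational(495793, 39312) ≈ 12.612)
Add(Mul(-39050, Pow(s, -1)), Mul(-29523, Pow(-32827, -1))) = Add(Mul(-39050, Pow(Rational(495793, 39312), -1)), Mul(-29523, Pow(-32827, -1))) = Add(Mul(-39050, Rational(39312, 495793)), Mul(-29523, Rational(-1, 32827))) = Add(Rational(-21621600, 6983), Rational(29523, 32827)) = Rational(-709566104091, 229230941)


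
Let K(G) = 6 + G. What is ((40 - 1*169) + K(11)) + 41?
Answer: -71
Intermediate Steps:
((40 - 1*169) + K(11)) + 41 = ((40 - 1*169) + (6 + 11)) + 41 = ((40 - 169) + 17) + 41 = (-129 + 17) + 41 = -112 + 41 = -71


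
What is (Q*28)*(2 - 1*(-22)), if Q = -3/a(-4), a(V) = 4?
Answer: -504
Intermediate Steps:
Q = -¾ (Q = -3/4 = -3*¼ = -¾ ≈ -0.75000)
(Q*28)*(2 - 1*(-22)) = (-¾*28)*(2 - 1*(-22)) = -21*(2 + 22) = -21*24 = -504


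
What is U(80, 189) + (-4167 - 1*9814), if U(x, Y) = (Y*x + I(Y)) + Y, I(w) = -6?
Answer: 1322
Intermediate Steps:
U(x, Y) = -6 + Y + Y*x (U(x, Y) = (Y*x - 6) + Y = (-6 + Y*x) + Y = -6 + Y + Y*x)
U(80, 189) + (-4167 - 1*9814) = (-6 + 189 + 189*80) + (-4167 - 1*9814) = (-6 + 189 + 15120) + (-4167 - 9814) = 15303 - 13981 = 1322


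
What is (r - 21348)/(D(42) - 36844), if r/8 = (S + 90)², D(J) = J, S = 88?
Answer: -116062/18401 ≈ -6.3074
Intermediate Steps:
r = 253472 (r = 8*(88 + 90)² = 8*178² = 8*31684 = 253472)
(r - 21348)/(D(42) - 36844) = (253472 - 21348)/(42 - 36844) = 232124/(-36802) = 232124*(-1/36802) = -116062/18401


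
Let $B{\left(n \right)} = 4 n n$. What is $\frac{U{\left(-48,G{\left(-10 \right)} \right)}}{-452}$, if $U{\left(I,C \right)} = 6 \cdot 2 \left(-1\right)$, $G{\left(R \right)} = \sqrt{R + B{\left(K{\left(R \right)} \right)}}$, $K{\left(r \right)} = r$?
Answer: $\frac{3}{113} \approx 0.026549$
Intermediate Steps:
$B{\left(n \right)} = 4 n^{2}$
$G{\left(R \right)} = \sqrt{R + 4 R^{2}}$
$U{\left(I,C \right)} = -12$ ($U{\left(I,C \right)} = 12 \left(-1\right) = -12$)
$\frac{U{\left(-48,G{\left(-10 \right)} \right)}}{-452} = - \frac{12}{-452} = \left(-12\right) \left(- \frac{1}{452}\right) = \frac{3}{113}$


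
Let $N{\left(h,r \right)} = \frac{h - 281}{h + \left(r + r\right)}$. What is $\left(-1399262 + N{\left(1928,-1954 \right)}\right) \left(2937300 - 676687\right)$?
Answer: $- \frac{695902184565499}{220} \approx -3.1632 \cdot 10^{12}$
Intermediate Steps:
$N{\left(h,r \right)} = \frac{-281 + h}{h + 2 r}$
$\left(-1399262 + N{\left(1928,-1954 \right)}\right) \left(2937300 - 676687\right) = \left(-1399262 + \frac{-281 + 1928}{1928 + 2 \left(-1954\right)}\right) \left(2937300 - 676687\right) = \left(-1399262 + \frac{1}{1928 - 3908} \cdot 1647\right) 2260613 = \left(-1399262 + \frac{1}{-1980} \cdot 1647\right) 2260613 = \left(-1399262 - \frac{183}{220}\right) 2260613 = \left(- \frac{307837823}{220}\right) 2260613 = - \frac{695902184565499}{220}$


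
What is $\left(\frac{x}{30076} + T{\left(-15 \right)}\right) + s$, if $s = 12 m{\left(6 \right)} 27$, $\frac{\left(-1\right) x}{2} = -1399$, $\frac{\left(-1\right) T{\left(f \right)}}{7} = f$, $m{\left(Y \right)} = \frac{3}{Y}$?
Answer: $\frac{4016545}{15038} \approx 267.09$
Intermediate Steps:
$T{\left(f \right)} = - 7 f$
$x = 2798$ ($x = \left(-2\right) \left(-1399\right) = 2798$)
$s = 162$ ($s = 12 \cdot \frac{3}{6} \cdot 27 = 12 \cdot 3 \cdot \frac{1}{6} \cdot 27 = 12 \cdot \frac{1}{2} \cdot 27 = 6 \cdot 27 = 162$)
$\left(\frac{x}{30076} + T{\left(-15 \right)}\right) + s = \left(\frac{2798}{30076} - -105\right) + 162 = \left(2798 \cdot \frac{1}{30076} + 105\right) + 162 = \left(\frac{1399}{15038} + 105\right) + 162 = \frac{1580389}{15038} + 162 = \frac{4016545}{15038}$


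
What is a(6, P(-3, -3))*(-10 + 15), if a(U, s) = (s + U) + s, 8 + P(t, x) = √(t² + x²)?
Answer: -50 + 30*√2 ≈ -7.5736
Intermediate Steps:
P(t, x) = -8 + √(t² + x²)
a(U, s) = U + 2*s (a(U, s) = (U + s) + s = U + 2*s)
a(6, P(-3, -3))*(-10 + 15) = (6 + 2*(-8 + √((-3)² + (-3)²)))*(-10 + 15) = (6 + 2*(-8 + √(9 + 9)))*5 = (6 + 2*(-8 + √18))*5 = (6 + 2*(-8 + 3*√2))*5 = (6 + (-16 + 6*√2))*5 = (-10 + 6*√2)*5 = -50 + 30*√2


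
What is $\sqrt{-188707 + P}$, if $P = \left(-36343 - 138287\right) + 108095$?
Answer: $i \sqrt{255242} \approx 505.21 i$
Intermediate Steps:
$P = -66535$ ($P = -174630 + 108095 = -66535$)
$\sqrt{-188707 + P} = \sqrt{-188707 - 66535} = \sqrt{-255242} = i \sqrt{255242}$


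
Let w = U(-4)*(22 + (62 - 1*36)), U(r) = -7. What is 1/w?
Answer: -1/336 ≈ -0.0029762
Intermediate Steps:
w = -336 (w = -7*(22 + (62 - 1*36)) = -7*(22 + (62 - 36)) = -7*(22 + 26) = -7*48 = -336)
1/w = 1/(-336) = -1/336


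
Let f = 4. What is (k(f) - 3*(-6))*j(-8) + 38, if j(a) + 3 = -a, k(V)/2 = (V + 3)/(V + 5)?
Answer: 1222/9 ≈ 135.78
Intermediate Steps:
k(V) = 2*(3 + V)/(5 + V) (k(V) = 2*((V + 3)/(V + 5)) = 2*((3 + V)/(5 + V)) = 2*(3 + V)/(5 + V))
j(a) = -3 - a
(k(f) - 3*(-6))*j(-8) + 38 = (2*(3 + 4)/(5 + 4) - 3*(-6))*(-3 - 1*(-8)) + 38 = (2*7/9 + 18)*(-3 + 8) + 38 = (2*(⅑)*7 + 18)*5 + 38 = (14/9 + 18)*5 + 38 = (176/9)*5 + 38 = 880/9 + 38 = 1222/9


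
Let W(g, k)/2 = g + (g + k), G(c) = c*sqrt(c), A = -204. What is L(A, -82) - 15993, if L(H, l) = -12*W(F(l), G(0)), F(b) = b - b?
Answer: -15993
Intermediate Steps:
G(c) = c**(3/2)
F(b) = 0
W(g, k) = 2*k + 4*g (W(g, k) = 2*(g + (g + k)) = 2*(k + 2*g) = 2*k + 4*g)
L(H, l) = 0 (L(H, l) = -12*(2*0**(3/2) + 4*0) = -12*(2*0 + 0) = -12*(0 + 0) = -12*0 = 0)
L(A, -82) - 15993 = 0 - 15993 = -15993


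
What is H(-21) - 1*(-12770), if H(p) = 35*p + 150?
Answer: 12185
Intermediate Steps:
H(p) = 150 + 35*p
H(-21) - 1*(-12770) = (150 + 35*(-21)) - 1*(-12770) = (150 - 735) + 12770 = -585 + 12770 = 12185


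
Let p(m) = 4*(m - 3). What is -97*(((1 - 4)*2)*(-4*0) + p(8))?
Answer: -1940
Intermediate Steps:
p(m) = -12 + 4*m (p(m) = 4*(-3 + m) = -12 + 4*m)
-97*(((1 - 4)*2)*(-4*0) + p(8)) = -97*(((1 - 4)*2)*(-4*0) + (-12 + 4*8)) = -97*(-3*2*0 + (-12 + 32)) = -97*(-6*0 + 20) = -97*(0 + 20) = -97*20 = -1940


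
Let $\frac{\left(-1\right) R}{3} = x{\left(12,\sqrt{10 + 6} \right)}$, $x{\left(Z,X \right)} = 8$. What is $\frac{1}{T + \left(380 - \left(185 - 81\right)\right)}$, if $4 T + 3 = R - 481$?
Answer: $\frac{1}{149} \approx 0.0067114$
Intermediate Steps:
$R = -24$ ($R = \left(-3\right) 8 = -24$)
$T = -127$ ($T = - \frac{3}{4} + \frac{-24 - 481}{4} = - \frac{3}{4} + \frac{1}{4} \left(-505\right) = - \frac{3}{4} - \frac{505}{4} = -127$)
$\frac{1}{T + \left(380 - \left(185 - 81\right)\right)} = \frac{1}{-127 + \left(380 - \left(185 - 81\right)\right)} = \frac{1}{-127 + \left(380 - 104\right)} = \frac{1}{-127 + 276} = \frac{1}{149}$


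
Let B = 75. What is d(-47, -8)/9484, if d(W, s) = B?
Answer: 75/9484 ≈ 0.0079081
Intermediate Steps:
d(W, s) = 75
d(-47, -8)/9484 = 75/9484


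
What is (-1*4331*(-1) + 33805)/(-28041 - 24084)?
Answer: -12712/17375 ≈ -0.73163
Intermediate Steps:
(-1*4331*(-1) + 33805)/(-28041 - 24084) = (-4331*(-1) + 33805)/(-52125) = (4331 + 33805)*(-1/52125) = 38136*(-1/52125) = -12712/17375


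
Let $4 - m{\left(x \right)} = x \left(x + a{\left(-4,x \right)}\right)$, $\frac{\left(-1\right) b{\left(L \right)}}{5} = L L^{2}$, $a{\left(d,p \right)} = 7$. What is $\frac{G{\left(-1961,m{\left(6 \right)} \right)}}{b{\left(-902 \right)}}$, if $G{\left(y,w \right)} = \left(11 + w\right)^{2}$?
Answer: $\frac{3969}{3669354040} \approx 1.0817 \cdot 10^{-6}$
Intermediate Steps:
$b{\left(L \right)} = - 5 L^{3}$ ($b{\left(L \right)} = - 5 L L^{2} = - 5 L^{3}$)
$m{\left(x \right)} = 4 - x \left(7 + x\right)$ ($m{\left(x \right)} = 4 - x \left(x + 7\right) = 4 - x \left(7 + x\right)$)
$\frac{G{\left(-1961,m{\left(6 \right)} \right)}}{b{\left(-902 \right)}} = \frac{\left(11 - 74\right)^{2}}{\left(-5\right) \left(-902\right)^{3}} = \frac{\left(11 - 74\right)^{2}}{\left(-5\right) \left(-733870808\right)} = \frac{\left(11 - 74\right)^{2}}{3669354040} = \left(11 - 74\right)^{2} \cdot \frac{1}{3669354040} = \left(-63\right)^{2} \cdot \frac{1}{3669354040} = 3969 \cdot \frac{1}{3669354040} = \frac{3969}{3669354040}$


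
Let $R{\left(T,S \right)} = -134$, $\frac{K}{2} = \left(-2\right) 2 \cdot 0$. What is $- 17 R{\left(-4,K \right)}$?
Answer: $2278$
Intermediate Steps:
$K = 0$ ($K = 2 \left(-2\right) 2 \cdot 0 = 2 \left(\left(-4\right) 0\right) = 2 \cdot 0 = 0$)
$- 17 R{\left(-4,K \right)} = \left(-17\right) \left(-134\right) = 2278$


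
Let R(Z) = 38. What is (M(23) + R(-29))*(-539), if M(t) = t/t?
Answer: -21021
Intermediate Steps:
M(t) = 1
(M(23) + R(-29))*(-539) = (1 + 38)*(-539) = 39*(-539) = -21021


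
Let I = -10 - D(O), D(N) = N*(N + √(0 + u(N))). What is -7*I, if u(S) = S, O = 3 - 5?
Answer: 98 - 14*I*√2 ≈ 98.0 - 19.799*I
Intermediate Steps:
O = -2
D(N) = N*(N + √N) (D(N) = N*(N + √(0 + N)) = N*(N + √N))
I = -14 + 2*I*√2 (I = -10 - (-2)*(-2 + √(-2)) = -10 - (-2)*(-2 + I*√2) = -10 - (4 - 2*I*√2) = -10 + (-4 + 2*I*√2) = -14 + 2*I*√2 ≈ -14.0 + 2.8284*I)
-7*I = -7*(-14 + 2*I*√2) = 98 - 14*I*√2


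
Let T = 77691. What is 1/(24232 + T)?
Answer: 1/101923 ≈ 9.8113e-6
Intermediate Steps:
1/(24232 + T) = 1/(24232 + 77691) = 1/101923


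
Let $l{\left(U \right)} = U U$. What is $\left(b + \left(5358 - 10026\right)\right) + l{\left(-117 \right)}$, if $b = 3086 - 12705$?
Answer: $-598$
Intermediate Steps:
$b = -9619$ ($b = 3086 - 12705 = -9619$)
$l{\left(U \right)} = U^{2}$
$\left(b + \left(5358 - 10026\right)\right) + l{\left(-117 \right)} = \left(-9619 + \left(5358 - 10026\right)\right) + \left(-117\right)^{2} = \left(-9619 + \left(5358 - 10026\right)\right) + 13689 = \left(-9619 - 4668\right) + 13689 = -14287 + 13689 = -598$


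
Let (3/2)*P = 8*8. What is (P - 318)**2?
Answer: 682276/9 ≈ 75809.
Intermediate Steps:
P = 128/3 (P = 2*(8*8)/3 = (2/3)*64 = 128/3 ≈ 42.667)
(P - 318)**2 = (128/3 - 318)**2 = (-826/3)**2 = 682276/9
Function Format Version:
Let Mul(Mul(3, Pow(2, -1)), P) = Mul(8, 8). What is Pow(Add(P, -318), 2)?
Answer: Rational(682276, 9) ≈ 75809.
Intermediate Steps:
P = Rational(128, 3) (P = Mul(Rational(2, 3), Mul(8, 8)) = Mul(Rational(2, 3), 64) = Rational(128, 3) ≈ 42.667)
Pow(Add(P, -318), 2) = Pow(Add(Rational(128, 3), -318), 2) = Pow(Rational(-826, 3), 2) = Rational(682276, 9)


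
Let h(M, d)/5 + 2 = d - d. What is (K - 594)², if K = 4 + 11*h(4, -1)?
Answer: 490000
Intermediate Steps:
h(M, d) = -10 (h(M, d) = -10 + 5*(d - d) = -10 + 5*0 = -10 + 0 = -10)
K = -106 (K = 4 + 11*(-10) = 4 - 110 = -106)
(K - 594)² = (-106 - 594)² = (-700)² = 490000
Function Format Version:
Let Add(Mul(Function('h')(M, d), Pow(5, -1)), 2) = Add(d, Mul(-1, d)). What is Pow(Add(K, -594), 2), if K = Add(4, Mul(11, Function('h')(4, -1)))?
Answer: 490000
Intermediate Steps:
Function('h')(M, d) = -10 (Function('h')(M, d) = Add(-10, Mul(5, Add(d, Mul(-1, d)))) = Add(-10, Mul(5, 0)) = Add(-10, 0) = -10)
K = -106 (K = Add(4, Mul(11, -10)) = Add(4, -110) = -106)
Pow(Add(K, -594), 2) = Pow(Add(-106, -594), 2) = Pow(-700, 2) = 490000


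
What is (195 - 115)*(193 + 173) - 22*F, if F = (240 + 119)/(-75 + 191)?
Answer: 1694291/58 ≈ 29212.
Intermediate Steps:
F = 359/116 ≈ 3.0948
(195 - 115)*(193 + 173) - 22*F = (195 - 115)*(193 + 173) - 22*359/116 = 80*366 - 3949/58 = 29280 - 3949/58 = 1694291/58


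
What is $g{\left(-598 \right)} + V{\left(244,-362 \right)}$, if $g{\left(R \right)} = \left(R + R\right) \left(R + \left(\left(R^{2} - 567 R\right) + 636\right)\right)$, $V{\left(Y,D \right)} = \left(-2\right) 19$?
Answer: $-833262806$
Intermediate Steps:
$V{\left(Y,D \right)} = -38$
$g{\left(R \right)} = 2 R \left(636 + R^{2} - 566 R\right)$ ($g{\left(R \right)} = 2 R \left(R + \left(636 + R^{2} - 567 R\right)\right) = 2 R \left(636 + R^{2} - 566 R\right)$)
$g{\left(-598 \right)} + V{\left(244,-362 \right)} = 2 \left(-598\right) \left(636 + \left(-598\right)^{2} - -338468\right) - 38 = 2 \left(-598\right) \left(636 + 357604 + 338468\right) - 38 = 2 \left(-598\right) 696708 - 38 = -833262768 - 38 = -833262806$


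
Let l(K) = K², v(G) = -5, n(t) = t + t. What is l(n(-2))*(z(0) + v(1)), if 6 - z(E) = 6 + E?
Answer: -80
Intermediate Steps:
n(t) = 2*t
z(E) = -E (z(E) = 6 - (6 + E) = 6 + (-6 - E) = -E)
l(n(-2))*(z(0) + v(1)) = (2*(-2))²*(-1*0 - 5) = (-4)²*(0 - 5) = 16*(-5) = -80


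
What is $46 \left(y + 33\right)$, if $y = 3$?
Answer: $1656$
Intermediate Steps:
$46 \left(y + 33\right) = 46 \left(3 + 33\right) = 46 \cdot 36 = 1656$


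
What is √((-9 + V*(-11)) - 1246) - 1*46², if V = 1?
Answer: -2116 + I*√1266 ≈ -2116.0 + 35.581*I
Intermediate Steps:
√((-9 + V*(-11)) - 1246) - 1*46² = √((-9 + 1*(-11)) - 1246) - 1*46² = √((-9 - 11) - 1246) - 1*2116 = √(-20 - 1246) - 2116 = √(-1266) - 2116 = I*√1266 - 2116 = -2116 + I*√1266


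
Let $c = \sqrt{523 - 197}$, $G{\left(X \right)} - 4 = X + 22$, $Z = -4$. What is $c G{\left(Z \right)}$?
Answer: $22 \sqrt{326} \approx 397.22$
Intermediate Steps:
$G{\left(X \right)} = 26 + X$ ($G{\left(X \right)} = 4 + \left(X + 22\right) = 4 + \left(22 + X\right) = 26 + X$)
$c = \sqrt{326} \approx 18.055$
$c G{\left(Z \right)} = \sqrt{326} \left(26 - 4\right) = \sqrt{326} \cdot 22 = 22 \sqrt{326}$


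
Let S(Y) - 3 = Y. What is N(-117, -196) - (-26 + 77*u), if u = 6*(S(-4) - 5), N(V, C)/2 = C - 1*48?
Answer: 2310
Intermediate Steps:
S(Y) = 3 + Y
N(V, C) = -96 + 2*C (N(V, C) = 2*(C - 1*48) = 2*(C - 48) = 2*(-48 + C) = -96 + 2*C)
u = -36 (u = 6*((3 - 4) - 5) = 6*(-1 - 5) = 6*(-6) = -36)
N(-117, -196) - (-26 + 77*u) = (-96 + 2*(-196)) - (-26 + 77*(-36)) = (-96 - 392) - (-26 - 2772) = -488 - 1*(-2798) = -488 + 2798 = 2310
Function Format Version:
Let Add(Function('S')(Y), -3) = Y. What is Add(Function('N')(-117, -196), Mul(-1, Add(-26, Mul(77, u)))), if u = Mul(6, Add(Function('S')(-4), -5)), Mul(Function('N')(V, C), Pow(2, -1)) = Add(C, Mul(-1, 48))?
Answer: 2310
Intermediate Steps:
Function('S')(Y) = Add(3, Y)
Function('N')(V, C) = Add(-96, Mul(2, C)) (Function('N')(V, C) = Mul(2, Add(C, Mul(-1, 48))) = Mul(2, Add(C, -48)) = Mul(2, Add(-48, C)) = Add(-96, Mul(2, C)))
u = -36 (u = Mul(6, Add(Add(3, -4), -5)) = Mul(6, Add(-1, -5)) = Mul(6, -6) = -36)
Add(Function('N')(-117, -196), Mul(-1, Add(-26, Mul(77, u)))) = Add(Add(-96, Mul(2, -196)), Mul(-1, Add(-26, Mul(77, -36)))) = Add(Add(-96, -392), Mul(-1, Add(-26, -2772))) = Add(-488, Mul(-1, -2798)) = Add(-488, 2798) = 2310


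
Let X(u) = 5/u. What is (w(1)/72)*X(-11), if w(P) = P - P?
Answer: 0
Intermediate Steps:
w(P) = 0
(w(1)/72)*X(-11) = (0/72)*(5/(-11)) = (0*(1/72))*(5*(-1/11)) = 0*(-5/11) = 0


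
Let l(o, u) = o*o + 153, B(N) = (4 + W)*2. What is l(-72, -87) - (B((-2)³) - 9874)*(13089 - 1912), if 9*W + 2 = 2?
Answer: 110277619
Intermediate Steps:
W = 0 (W = -2/9 + (⅑)*2 = -2/9 + 2/9 = 0)
B(N) = 8 (B(N) = (4 + 0)*2 = 4*2 = 8)
l(o, u) = 153 + o² (l(o, u) = o² + 153 = 153 + o²)
l(-72, -87) - (B((-2)³) - 9874)*(13089 - 1912) = (153 + (-72)²) - (8 - 9874)*(13089 - 1912) = (153 + 5184) - (-9866)*11177 = 5337 - 1*(-110272282) = 5337 + 110272282 = 110277619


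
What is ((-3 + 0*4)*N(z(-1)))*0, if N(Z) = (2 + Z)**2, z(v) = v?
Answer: 0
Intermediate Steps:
((-3 + 0*4)*N(z(-1)))*0 = ((-3 + 0*4)*(2 - 1)**2)*0 = ((-3 + 0)*1**2)*0 = -3*1*0 = -3*0 = 0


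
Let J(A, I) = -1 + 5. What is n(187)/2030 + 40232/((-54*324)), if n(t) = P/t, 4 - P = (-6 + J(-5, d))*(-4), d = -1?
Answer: -954533719/415103535 ≈ -2.2995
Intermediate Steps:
J(A, I) = 4
P = -4 (P = 4 - (-6 + 4)*(-4) = 4 - (-2)*(-4) = 4 - 1*8 = 4 - 8 = -4)
n(t) = -4/t
n(187)/2030 + 40232/((-54*324)) = -4/187/2030 + 40232/((-54*324)) = -4*1/187*(1/2030) + 40232/(-17496) = -4/187*1/2030 + 40232*(-1/17496) = -2/189805 - 5029/2187 = -954533719/415103535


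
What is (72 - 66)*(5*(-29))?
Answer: -870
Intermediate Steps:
(72 - 66)*(5*(-29)) = 6*(-145) = -870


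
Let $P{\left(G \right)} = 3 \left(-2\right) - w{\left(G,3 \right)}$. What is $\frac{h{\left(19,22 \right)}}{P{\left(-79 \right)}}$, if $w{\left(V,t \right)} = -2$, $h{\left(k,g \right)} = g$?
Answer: $- \frac{11}{2} \approx -5.5$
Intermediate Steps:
$P{\left(G \right)} = -4$ ($P{\left(G \right)} = 3 \left(-2\right) + \left(\left(-1\right) \left(-2\right) + 0\right) = -6 + \left(2 + 0\right) = -6 + 2 = -4$)
$\frac{h{\left(19,22 \right)}}{P{\left(-79 \right)}} = \frac{22}{-4} = 22 \left(- \frac{1}{4}\right) = - \frac{11}{2}$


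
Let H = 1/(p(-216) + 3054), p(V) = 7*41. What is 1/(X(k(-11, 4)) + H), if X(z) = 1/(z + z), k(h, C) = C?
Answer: 26728/3349 ≈ 7.9809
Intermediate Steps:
p(V) = 287
X(z) = 1/(2*z)
H = 1/3341 (H = 1/(287 + 3054) = 1/3341 ≈ 0.00029931)
1/(X(k(-11, 4)) + H) = 1/((1/2)/4 + 1/3341) = 1/((1/2)*(1/4) + 1/3341) = 1/(1/8 + 1/3341) = 1/(3349/26728) = 26728/3349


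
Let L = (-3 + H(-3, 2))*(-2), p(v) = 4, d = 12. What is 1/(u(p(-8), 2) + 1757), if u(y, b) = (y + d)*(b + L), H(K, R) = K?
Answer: 1/1981 ≈ 0.00050480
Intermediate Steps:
L = 12 (L = (-3 - 3)*(-2) = -6*(-2) = 12)
u(y, b) = (12 + b)*(12 + y) (u(y, b) = (y + 12)*(b + 12) = (12 + y)*(12 + b) = (12 + b)*(12 + y))
1/(u(p(-8), 2) + 1757) = 1/((144 + 12*2 + 12*4 + 2*4) + 1757) = 1/((144 + 24 + 48 + 8) + 1757) = 1/(224 + 1757) = 1/1981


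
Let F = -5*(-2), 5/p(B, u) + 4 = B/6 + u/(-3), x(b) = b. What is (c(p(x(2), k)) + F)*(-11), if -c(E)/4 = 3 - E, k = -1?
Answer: 88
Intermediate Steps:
p(B, u) = 5/(-4 - u/3 + B/6) (p(B, u) = 5/(-4 + (B/6 + u/(-3))) = 5/(-4 + (B*(⅙) + u*(-⅓))) = 5/(-4 + (B/6 - u/3)) = 5/(-4 + (-u/3 + B/6)) = 5/(-4 - u/3 + B/6))
c(E) = -12 + 4*E (c(E) = -4*(3 - E) = -12 + 4*E)
F = 10
(c(p(x(2), k)) + F)*(-11) = ((-12 + 4*(-30/(24 - 1*2 + 2*(-1)))) + 10)*(-11) = ((-12 + 4*(-30/(24 - 2 - 2))) + 10)*(-11) = ((-12 + 4*(-30/20)) + 10)*(-11) = ((-12 + 4*(-30*1/20)) + 10)*(-11) = ((-12 + 4*(-3/2)) + 10)*(-11) = ((-12 - 6) + 10)*(-11) = (-18 + 10)*(-11) = -8*(-11) = 88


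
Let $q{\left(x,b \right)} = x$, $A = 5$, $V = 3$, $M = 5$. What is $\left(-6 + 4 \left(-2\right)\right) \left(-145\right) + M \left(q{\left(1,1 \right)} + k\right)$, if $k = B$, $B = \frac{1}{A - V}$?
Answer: $\frac{4075}{2} \approx 2037.5$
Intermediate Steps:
$B = \frac{1}{2}$ ($B = \frac{1}{5 - 3} = \frac{1}{2} \approx 0.5$)
$k = \frac{1}{2} \approx 0.5$
$\left(-6 + 4 \left(-2\right)\right) \left(-145\right) + M \left(q{\left(1,1 \right)} + k\right) = \left(-6 + 4 \left(-2\right)\right) \left(-145\right) + 5 \left(1 + \frac{1}{2}\right) = \left(-6 - 8\right) \left(-145\right) + 5 \cdot \frac{3}{2} = \left(-14\right) \left(-145\right) + \frac{15}{2} = 2030 + \frac{15}{2} = \frac{4075}{2}$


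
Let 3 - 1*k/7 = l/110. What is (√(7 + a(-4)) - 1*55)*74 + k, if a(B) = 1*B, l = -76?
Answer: -222429/55 + 74*√3 ≈ -3916.0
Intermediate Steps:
a(B) = B
k = 1421/55 (k = 21 - (-532)/110 = 21 - 7*(-38/55) = 21 + 266/55 = 1421/55 ≈ 25.836)
(√(7 + a(-4)) - 1*55)*74 + k = (√(7 - 4) - 1*55)*74 + 1421/55 = (√3 - 55)*74 + 1421/55 = (-55 + √3)*74 + 1421/55 = (-4070 + 74*√3) + 1421/55 = -222429/55 + 74*√3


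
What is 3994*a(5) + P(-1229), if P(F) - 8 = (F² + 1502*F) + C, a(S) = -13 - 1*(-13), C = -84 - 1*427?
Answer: -336020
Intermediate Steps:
C = -511 (C = -84 - 427 = -511)
a(S) = 0 (a(S) = -13 + 13 = 0)
P(F) = -503 + F² + 1502*F (P(F) = 8 + ((F² + 1502*F) - 511) = 8 + (-511 + F² + 1502*F) = -503 + F² + 1502*F)
3994*a(5) + P(-1229) = 3994*0 + (-503 + (-1229)² + 1502*(-1229)) = 0 + (-503 + 1510441 - 1845958) = 0 - 336020 = -336020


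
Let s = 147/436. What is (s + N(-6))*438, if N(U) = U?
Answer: -540711/218 ≈ -2480.3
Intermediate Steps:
s = 147/436 (s = 147*(1/436) = 147/436 ≈ 0.33716)
(s + N(-6))*438 = (147/436 - 6)*438 = -2469/436*438 = -540711/218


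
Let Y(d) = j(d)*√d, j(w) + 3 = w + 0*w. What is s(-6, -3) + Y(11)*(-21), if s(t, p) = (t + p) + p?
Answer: -12 - 168*√11 ≈ -569.19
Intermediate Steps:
j(w) = -3 + w (j(w) = -3 + (w + 0*w) = -3 + (w + 0) = -3 + w)
s(t, p) = t + 2*p (s(t, p) = (p + t) + p = t + 2*p)
Y(d) = √d*(-3 + d) (Y(d) = (-3 + d)*√d = √d*(-3 + d))
s(-6, -3) + Y(11)*(-21) = (-6 + 2*(-3)) + (√11*(-3 + 11))*(-21) = (-6 - 6) + (√11*8)*(-21) = -12 + (8*√11)*(-21) = -12 - 168*√11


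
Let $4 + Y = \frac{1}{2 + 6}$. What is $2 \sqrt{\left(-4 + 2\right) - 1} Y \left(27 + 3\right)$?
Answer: $- \frac{465 i \sqrt{3}}{2} \approx - 402.7 i$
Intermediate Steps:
$Y = - \frac{31}{8}$ ($Y = -4 + \frac{1}{2 + 6} = -4 + \frac{1}{8} = - \frac{31}{8} \approx -3.875$)
$2 \sqrt{\left(-4 + 2\right) - 1} Y \left(27 + 3\right) = 2 \sqrt{\left(-4 + 2\right) - 1} \left(- \frac{31}{8}\right) \left(27 + 3\right) = 2 \sqrt{-2 - 1} \left(- \frac{31}{8}\right) 30 = 2 \sqrt{-3} \left(- \frac{31}{8}\right) 30 = 2 i \sqrt{3} \left(- \frac{31}{8}\right) 30 = - \frac{31 i \sqrt{3}}{4} \cdot 30 = - \frac{465 i \sqrt{3}}{2}$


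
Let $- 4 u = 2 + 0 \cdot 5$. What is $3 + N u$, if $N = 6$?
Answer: $0$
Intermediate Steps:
$u = - \frac{1}{2}$ ($u = - \frac{2 + 0 \cdot 5}{4} = - \frac{2 + 0}{4} = \left(- \frac{1}{4}\right) 2 = - \frac{1}{2} \approx -0.5$)
$3 + N u = 3 + 6 \left(- \frac{1}{2}\right) = 3 - 3 = 0$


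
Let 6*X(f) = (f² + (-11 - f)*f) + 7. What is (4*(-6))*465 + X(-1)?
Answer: -11157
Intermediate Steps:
X(f) = 7/6 + f²/6 + f*(-11 - f)/6 (X(f) = ((f² + (-11 - f)*f) + 7)/6 = ((f² + f*(-11 - f)) + 7)/6 = (7 + f² + f*(-11 - f))/6 = 7/6 + f²/6 + f*(-11 - f)/6)
(4*(-6))*465 + X(-1) = (4*(-6))*465 + (7/6 - 11/6*(-1)) = -24*465 + (7/6 + 11/6) = -11160 + 3 = -11157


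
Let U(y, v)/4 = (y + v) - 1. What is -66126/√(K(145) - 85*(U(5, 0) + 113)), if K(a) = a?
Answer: 33063*I*√2705/2705 ≈ 635.71*I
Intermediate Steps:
U(y, v) = -4 + 4*v + 4*y (U(y, v) = 4*((y + v) - 1) = 4*((v + y) - 1) = 4*(-1 + v + y) = -4 + 4*v + 4*y)
-66126/√(K(145) - 85*(U(5, 0) + 113)) = -66126/√(145 - 85*((-4 + 4*0 + 4*5) + 113)) = -66126/√(145 - 85*((-4 + 0 + 20) + 113)) = -66126/√(145 - 85*(16 + 113)) = -66126/√(145 - 85*129) = -66126/√(145 - 10965) = -66126*(-I*√2705/5410) = -(-33063)*I*√2705/2705 = 33063*I*√2705/2705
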